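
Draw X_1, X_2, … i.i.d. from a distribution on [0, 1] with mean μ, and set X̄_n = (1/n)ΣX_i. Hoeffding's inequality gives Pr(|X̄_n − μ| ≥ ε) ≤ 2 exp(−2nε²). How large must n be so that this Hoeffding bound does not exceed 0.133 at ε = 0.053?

483

Require 2·exp(−2nε²) ≤ 0.133, i.e. 2nε² ≥ ln(2/0.133) = 2.710553.
So n ≥ 2.710553 / (2·0.053²) = 482.477.
The smallest integer n is 483.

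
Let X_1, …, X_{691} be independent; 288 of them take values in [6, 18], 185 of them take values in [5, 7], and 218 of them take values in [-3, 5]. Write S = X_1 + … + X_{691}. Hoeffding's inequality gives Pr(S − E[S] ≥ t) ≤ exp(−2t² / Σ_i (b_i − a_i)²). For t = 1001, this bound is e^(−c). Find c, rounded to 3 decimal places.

35.681

Σ(b_i − a_i)² = 288·12² + 185·2² + 218·8² = 56164.
c = 2t² / 56164 = 2·1001² / 56164 = 35.6813.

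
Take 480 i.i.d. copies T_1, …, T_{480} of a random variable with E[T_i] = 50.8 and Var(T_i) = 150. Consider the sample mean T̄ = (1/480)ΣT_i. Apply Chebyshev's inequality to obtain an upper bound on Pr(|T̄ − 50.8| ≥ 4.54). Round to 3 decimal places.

0.015

Var(T̄) = Var(T_i)/n = 150/480 = 0.3125.
Chebyshev: Pr(|T̄ − 50.8| ≥ 4.54) ≤ Var(T̄)/(4.54)² = 150/(480·4.54²) = 0.0152.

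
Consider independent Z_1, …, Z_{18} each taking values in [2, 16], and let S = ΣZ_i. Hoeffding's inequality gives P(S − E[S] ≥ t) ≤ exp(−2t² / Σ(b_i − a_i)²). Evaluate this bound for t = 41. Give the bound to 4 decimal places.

0.3856

Σ(b_i − a_i)² = 18·(14)² = 3528.
Exponent = 2·41²/3528 = 0.9529.
Bound = exp(−0.9529) = 0.38560.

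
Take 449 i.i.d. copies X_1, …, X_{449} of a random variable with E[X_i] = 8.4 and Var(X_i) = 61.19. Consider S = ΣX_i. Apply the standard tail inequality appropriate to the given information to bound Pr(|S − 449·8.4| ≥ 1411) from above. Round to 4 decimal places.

With mean and variance of each term known, Chebyshev's inequality bounds the deviation of the sum (or sample mean).
Var(S) = n·Var(X_i) = 449·61.19 = 27474.31.
Chebyshev: Pr(|S − 449·8.4| ≥ 1411) ≤ Var(S)/1411² = 27474.31/1990921 = 0.0138.

0.0138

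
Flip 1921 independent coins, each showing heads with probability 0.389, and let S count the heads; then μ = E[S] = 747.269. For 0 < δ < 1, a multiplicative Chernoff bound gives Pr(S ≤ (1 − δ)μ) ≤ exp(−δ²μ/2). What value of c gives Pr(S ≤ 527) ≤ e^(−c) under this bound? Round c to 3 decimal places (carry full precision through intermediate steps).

32.464

Write 527 = (1 − δ)μ, so δ = 1 − 527/747.269 = 0.2947653…
Then the exponent is δ²μ/2 = (μ − 527)²/(2μ) = 32.463833.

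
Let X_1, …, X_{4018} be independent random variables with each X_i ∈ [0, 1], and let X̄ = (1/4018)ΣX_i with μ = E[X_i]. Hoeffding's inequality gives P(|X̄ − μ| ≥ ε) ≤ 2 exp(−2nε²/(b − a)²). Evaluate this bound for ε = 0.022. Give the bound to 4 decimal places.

Exponent: 2nε²/(b − a)² = 2·4018·0.022² / 1² = 3.88942.
Bound = 2·exp(−3.88942) = 0.04091.

0.0409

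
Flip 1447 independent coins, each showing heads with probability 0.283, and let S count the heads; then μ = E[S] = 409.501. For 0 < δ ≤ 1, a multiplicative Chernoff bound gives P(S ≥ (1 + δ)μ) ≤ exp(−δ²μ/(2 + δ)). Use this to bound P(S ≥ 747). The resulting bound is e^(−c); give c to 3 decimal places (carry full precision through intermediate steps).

Write 747 = (1 + δ)μ, so δ = 747/409.501 − 1 = 0.8241714…
Then the exponent is δ²μ/(2 + δ) = (747 − μ)² / (μ·(2 + δ)) = 98.491549.

98.492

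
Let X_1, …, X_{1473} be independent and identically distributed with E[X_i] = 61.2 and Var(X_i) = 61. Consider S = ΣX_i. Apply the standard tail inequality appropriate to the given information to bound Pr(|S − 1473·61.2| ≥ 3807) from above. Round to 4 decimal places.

0.0062

With mean and variance of each term known, Chebyshev's inequality bounds the deviation of the sum (or sample mean).
Var(S) = n·Var(X_i) = 1473·61 = 89853.
Chebyshev: Pr(|S − 1473·61.2| ≥ 3807) ≤ Var(S)/3807² = 89853/14493249 = 0.0062.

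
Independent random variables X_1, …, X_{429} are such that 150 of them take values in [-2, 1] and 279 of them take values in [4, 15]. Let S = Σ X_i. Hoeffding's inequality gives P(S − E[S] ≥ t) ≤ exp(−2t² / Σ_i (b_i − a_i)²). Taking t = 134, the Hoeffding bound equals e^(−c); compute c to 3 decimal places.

Σ(b_i − a_i)² = 150·3² + 279·11² = 35109.
c = 2t² / 35109 = 2·134² / 35109 = 1.0229.

1.023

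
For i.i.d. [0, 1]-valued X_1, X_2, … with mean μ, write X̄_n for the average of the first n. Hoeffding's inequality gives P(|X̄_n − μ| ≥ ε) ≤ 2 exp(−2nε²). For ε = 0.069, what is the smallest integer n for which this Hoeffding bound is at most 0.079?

Require 2·exp(−2nε²) ≤ 0.079, i.e. 2nε² ≥ ln(2/0.079) = 3.231455.
So n ≥ 3.231455 / (2·0.069²) = 339.367.
The smallest integer n is 340.

340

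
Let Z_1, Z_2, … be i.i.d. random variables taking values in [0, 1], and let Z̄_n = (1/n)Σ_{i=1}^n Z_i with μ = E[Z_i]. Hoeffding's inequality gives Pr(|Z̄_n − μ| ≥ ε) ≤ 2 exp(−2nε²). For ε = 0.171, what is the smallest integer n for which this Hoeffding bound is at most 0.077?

56

Require 2·exp(−2nε²) ≤ 0.077, i.e. 2nε² ≥ ln(2/0.077) = 3.257097.
So n ≥ 3.257097 / (2·0.171²) = 55.694.
The smallest integer n is 56.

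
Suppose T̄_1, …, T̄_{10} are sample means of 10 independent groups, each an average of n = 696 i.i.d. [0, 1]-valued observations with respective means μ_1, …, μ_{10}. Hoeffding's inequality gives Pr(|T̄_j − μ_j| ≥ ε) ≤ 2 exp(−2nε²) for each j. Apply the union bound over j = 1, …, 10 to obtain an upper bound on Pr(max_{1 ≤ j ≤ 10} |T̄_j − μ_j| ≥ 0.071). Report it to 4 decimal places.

0.0179

Per-experiment Hoeffding bound: 2·exp(−2·696·0.071²) = 2·exp(−7.01707) = 0.0017929.
Union bound over 10 events: 10·0.0017929 = 0.01793.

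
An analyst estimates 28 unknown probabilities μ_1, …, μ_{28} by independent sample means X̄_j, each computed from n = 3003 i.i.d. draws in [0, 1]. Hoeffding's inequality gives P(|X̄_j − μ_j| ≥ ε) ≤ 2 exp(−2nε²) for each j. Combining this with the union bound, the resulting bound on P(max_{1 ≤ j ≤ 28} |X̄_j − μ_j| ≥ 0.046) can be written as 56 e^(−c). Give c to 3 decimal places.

Union bound over the 28 events: P(max_{1 ≤ j ≤ 28} |X̄_j − μ_j| ≥ 0.046) ≤ 28·2·exp(−2nε²) = 56 exp(−2·3003·0.046²).
So c = 2·3003·0.046² = 12.7087.

12.709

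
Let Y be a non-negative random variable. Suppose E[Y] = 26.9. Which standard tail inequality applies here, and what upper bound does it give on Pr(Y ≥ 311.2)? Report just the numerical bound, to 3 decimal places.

Only the mean of a non-negative variable is known, so Markov's inequality is the applicable tail bound.
Markov's inequality: for a non-negative random variable, Pr(Y ≥ a) ≤ E[Y]/a.
Here E[Y] = 26.9 and a = 311.2, so the bound is 26.9/311.2 = 0.0864.

0.086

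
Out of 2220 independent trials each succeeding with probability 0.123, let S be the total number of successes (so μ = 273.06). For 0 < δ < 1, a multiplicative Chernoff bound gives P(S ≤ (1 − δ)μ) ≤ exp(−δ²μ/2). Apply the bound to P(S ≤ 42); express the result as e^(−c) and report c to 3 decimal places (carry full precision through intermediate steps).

Write 42 = (1 − δ)μ, so δ = 1 − 42/273.06 = 0.8461877…
Then the exponent is δ²μ/2 = (μ − 42)²/(2μ) = 97.760059.

97.760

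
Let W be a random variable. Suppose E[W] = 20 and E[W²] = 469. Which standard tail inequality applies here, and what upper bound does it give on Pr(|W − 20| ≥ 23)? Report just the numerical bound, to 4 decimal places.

0.1304

The first two moments determine the variance, so Chebyshev's inequality is the sharpest standard bound available.
Var(W) = E[W²] − (E[W])² = 469 − 400 = 69.
Chebyshev's inequality: Pr(|W − μ| ≥ t) ≤ Var(W)/t² = 69/529 = 0.1304.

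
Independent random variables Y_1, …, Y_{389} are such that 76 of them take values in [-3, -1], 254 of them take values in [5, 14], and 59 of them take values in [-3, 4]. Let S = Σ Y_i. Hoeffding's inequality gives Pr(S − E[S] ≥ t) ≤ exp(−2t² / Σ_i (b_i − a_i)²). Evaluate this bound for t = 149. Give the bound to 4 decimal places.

0.1544

Σ(b_i − a_i)² = 76·2² + 254·9² + 59·7² = 23769.
Exponent = 2·149² / 23769 = 1.86806.
Bound = exp(−1.86806) = 0.15442.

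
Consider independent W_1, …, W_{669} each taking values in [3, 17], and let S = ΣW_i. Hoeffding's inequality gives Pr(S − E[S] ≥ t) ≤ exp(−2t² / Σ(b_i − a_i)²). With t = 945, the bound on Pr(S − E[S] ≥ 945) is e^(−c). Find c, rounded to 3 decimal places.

13.621

Σ(b_i − a_i)² = 669·(14)² = 131124.
c = 2t²/131124 = 2·945²/131124 = 13.6211.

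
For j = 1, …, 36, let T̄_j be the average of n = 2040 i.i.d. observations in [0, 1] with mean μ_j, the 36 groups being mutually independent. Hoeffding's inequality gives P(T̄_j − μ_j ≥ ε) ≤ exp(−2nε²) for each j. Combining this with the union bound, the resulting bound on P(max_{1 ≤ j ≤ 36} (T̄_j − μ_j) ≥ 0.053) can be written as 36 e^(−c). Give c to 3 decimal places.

Union bound over the 36 events: P(max_{1 ≤ j ≤ 36} (T̄_j − μ_j) ≥ 0.053) ≤ 36·exp(−2nε²) = 36 exp(−2·2040·0.053²).
So c = 2·2040·0.053² = 11.4607.

11.461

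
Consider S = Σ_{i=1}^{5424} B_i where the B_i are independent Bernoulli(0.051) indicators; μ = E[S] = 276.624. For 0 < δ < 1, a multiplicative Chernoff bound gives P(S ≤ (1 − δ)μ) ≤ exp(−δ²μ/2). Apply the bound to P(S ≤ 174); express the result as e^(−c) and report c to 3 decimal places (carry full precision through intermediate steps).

19.036

Write 174 = (1 − δ)μ, so δ = 1 − 174/276.624 = 0.3709873…
Then the exponent is δ²μ/2 = (μ − 174)²/(2μ) = 19.036102.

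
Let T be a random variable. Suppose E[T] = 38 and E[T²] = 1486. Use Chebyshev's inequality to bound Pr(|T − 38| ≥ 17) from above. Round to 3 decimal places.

Var(T) = E[T²] − (E[T])² = 1486 − 1444 = 42.
Chebyshev's inequality: Pr(|T − μ| ≥ t) ≤ Var(T)/t² = 42/289 = 0.1453.

0.145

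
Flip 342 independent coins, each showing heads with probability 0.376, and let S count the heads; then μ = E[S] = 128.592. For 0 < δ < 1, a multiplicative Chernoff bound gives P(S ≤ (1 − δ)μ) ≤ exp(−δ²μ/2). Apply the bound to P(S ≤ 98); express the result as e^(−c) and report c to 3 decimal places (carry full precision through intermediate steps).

Write 98 = (1 − δ)μ, so δ = 1 − 98/128.592 = 0.2378997…
Then the exponent is δ²μ/2 = (μ − 98)²/(2μ) = 3.638914.

3.639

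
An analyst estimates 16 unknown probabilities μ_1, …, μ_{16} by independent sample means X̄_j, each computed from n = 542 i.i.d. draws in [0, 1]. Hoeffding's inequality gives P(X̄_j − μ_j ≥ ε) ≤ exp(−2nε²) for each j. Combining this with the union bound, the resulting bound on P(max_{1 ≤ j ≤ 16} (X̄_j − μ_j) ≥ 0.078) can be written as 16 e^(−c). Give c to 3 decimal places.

6.595

Union bound over the 16 events: P(max_{1 ≤ j ≤ 16} (X̄_j − μ_j) ≥ 0.078) ≤ 16·exp(−2nε²) = 16 exp(−2·542·0.078²).
So c = 2·542·0.078² = 6.5951.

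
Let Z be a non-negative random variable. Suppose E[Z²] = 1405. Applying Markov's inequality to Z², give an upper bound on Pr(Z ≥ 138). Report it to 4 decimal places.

0.0738

Since Z ≥ 0, the event {Z ≥ 138} is the same as {Z² ≥ 19044}.
Markov's inequality applied to Z² gives Pr(Z² ≥ 19044) ≤ E[Z²]/19044 = 1405/19044 = 0.0738.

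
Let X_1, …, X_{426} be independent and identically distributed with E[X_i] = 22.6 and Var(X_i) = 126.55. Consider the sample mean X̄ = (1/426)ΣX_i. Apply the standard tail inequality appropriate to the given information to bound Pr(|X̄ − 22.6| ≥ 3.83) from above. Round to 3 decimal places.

0.020

With mean and variance of each term known, Chebyshev's inequality bounds the deviation of the sum (or sample mean).
Var(X̄) = Var(X_i)/n = 126.55/426 = 0.29707.
Chebyshev: Pr(|X̄ − 22.6| ≥ 3.83) ≤ Var(X̄)/(3.83)² = 126.55/(426·3.83²) = 0.0203.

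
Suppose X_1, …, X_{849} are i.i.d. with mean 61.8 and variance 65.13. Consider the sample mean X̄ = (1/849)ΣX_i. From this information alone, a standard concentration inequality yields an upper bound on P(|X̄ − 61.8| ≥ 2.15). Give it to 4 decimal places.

With mean and variance of each term known, Chebyshev's inequality bounds the deviation of the sum (or sample mean).
Var(X̄) = Var(X_i)/n = 65.13/849 = 0.076714.
Chebyshev: P(|X̄ − 61.8| ≥ 2.15) ≤ Var(X̄)/(2.15)² = 65.13/(849·2.15²) = 0.0166.

0.0166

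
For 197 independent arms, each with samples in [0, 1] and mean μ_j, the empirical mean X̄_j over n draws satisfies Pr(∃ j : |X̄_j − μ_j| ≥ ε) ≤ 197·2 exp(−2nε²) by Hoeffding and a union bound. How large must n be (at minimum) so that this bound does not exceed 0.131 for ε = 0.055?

Need 2·197·exp(−2nε²) ≤ 0.131, i.e. exp(−2nε²) ≤ 0.131/394.
So 2nε² ≥ ln(394/0.131) = 8.008909.
Hence n ≥ 8.008909/(2·0.055²) = 1323.787.
The smallest integer n is 1324.

1324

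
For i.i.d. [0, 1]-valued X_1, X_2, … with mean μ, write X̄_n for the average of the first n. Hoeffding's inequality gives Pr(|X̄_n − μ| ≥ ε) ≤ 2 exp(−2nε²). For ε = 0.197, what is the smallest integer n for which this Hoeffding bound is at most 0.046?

49

Require 2·exp(−2nε²) ≤ 0.046, i.e. 2nε² ≥ ln(2/0.046) = 3.772261.
So n ≥ 3.772261 / (2·0.197²) = 48.600.
The smallest integer n is 49.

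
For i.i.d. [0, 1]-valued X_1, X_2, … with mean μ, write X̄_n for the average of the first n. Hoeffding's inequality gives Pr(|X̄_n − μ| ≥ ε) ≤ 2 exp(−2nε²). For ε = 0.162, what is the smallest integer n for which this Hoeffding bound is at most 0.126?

53

Require 2·exp(−2nε²) ≤ 0.126, i.e. 2nε² ≥ ln(2/0.126) = 2.764621.
So n ≥ 2.764621 / (2·0.162²) = 52.671.
The smallest integer n is 53.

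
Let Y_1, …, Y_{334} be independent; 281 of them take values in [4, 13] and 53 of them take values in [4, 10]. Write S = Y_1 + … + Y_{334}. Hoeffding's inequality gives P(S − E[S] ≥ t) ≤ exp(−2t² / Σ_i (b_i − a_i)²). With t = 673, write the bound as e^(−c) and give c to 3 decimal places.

Σ(b_i − a_i)² = 281·9² + 53·6² = 24669.
c = 2t² / 24669 = 2·673² / 24669 = 36.7205.

36.720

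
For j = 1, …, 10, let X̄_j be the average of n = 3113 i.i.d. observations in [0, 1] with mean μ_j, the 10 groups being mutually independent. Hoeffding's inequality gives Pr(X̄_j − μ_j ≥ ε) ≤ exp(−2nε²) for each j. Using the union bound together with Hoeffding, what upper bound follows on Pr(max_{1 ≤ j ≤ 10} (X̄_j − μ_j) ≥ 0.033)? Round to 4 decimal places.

Per-experiment Hoeffding bound: exp(−2·3113·0.033²) = exp(−6.78011) = 0.0011361.
Union bound over 10 events: 10·0.0011361 = 0.01136.

0.0114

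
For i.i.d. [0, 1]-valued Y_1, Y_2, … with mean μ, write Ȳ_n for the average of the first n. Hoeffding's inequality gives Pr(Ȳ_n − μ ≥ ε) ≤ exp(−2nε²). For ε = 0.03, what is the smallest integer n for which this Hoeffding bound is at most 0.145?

1073

Require exp(−2nε²) ≤ 0.145, i.e. 2nε² ≥ ln(1/0.145) = 1.931022.
So n ≥ 1.931022 / (2·0.03²) = 1072.790.
The smallest integer n is 1073.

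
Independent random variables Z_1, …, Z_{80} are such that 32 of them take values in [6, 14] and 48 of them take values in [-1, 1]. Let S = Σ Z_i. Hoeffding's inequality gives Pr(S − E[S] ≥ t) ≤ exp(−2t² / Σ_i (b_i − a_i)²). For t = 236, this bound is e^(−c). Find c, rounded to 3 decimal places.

Σ(b_i − a_i)² = 32·8² + 48·2² = 2240.
c = 2t² / 2240 = 2·236² / 2240 = 49.7286.

49.729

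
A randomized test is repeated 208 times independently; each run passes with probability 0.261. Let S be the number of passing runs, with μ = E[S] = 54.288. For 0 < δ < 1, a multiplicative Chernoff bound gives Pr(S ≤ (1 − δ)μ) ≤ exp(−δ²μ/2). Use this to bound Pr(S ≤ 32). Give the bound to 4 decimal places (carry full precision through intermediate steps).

0.0103

Write 32 = (1 − δ)μ, so δ = 1 − 32/54.288 = 0.4105511…
Then the exponent is δ²μ/2 = (μ − 32)²/(2μ) = 4.575182.
Bound = exp(−4.575182) = 0.01030.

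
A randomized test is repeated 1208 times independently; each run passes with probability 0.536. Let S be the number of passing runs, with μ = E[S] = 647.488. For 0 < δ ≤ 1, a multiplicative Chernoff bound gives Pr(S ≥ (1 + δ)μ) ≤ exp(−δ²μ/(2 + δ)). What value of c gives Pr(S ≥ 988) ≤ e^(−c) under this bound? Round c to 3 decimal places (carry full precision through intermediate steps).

Write 988 = (1 + δ)μ, so δ = 988/647.488 − 1 = 0.525897…
Then the exponent is δ²μ/(2 + δ) = (988 − μ)² / (μ·(2 + δ)) = 70.895306.

70.895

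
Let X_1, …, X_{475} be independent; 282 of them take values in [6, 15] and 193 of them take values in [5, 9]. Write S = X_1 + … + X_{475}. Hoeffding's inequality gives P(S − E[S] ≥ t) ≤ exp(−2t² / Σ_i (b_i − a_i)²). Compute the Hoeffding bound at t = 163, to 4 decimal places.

Σ(b_i − a_i)² = 282·9² + 193·4² = 25930.
Exponent = 2·163² / 25930 = 2.04929.
Bound = exp(−2.04929) = 0.12883.

0.1288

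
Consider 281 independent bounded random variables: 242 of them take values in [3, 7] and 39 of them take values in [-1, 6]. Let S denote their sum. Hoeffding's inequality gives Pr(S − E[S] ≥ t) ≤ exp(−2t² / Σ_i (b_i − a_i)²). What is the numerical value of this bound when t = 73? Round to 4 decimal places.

0.1583

Σ(b_i − a_i)² = 242·4² + 39·7² = 5783.
Exponent = 2·73² / 5783 = 1.84299.
Bound = exp(−1.84299) = 0.15834.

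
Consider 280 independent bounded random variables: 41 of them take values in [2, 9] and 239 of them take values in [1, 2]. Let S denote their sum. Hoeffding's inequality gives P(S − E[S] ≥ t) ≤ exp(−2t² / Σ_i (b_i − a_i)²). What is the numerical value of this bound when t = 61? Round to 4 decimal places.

Σ(b_i − a_i)² = 41·7² + 239·1² = 2248.
Exponent = 2·61² / 2248 = 3.31050.
Bound = exp(−3.31050) = 0.03650.

0.0365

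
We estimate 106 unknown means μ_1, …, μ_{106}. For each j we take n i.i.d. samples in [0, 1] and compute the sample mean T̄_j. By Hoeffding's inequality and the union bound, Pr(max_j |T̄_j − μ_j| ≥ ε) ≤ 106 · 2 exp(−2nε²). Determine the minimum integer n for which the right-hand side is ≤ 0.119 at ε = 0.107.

Need 2·106·exp(−2nε²) ≤ 0.119, i.e. exp(−2nε²) ≤ 0.119/212.
So 2nε² ≥ ln(212/0.119) = 7.485218.
Hence n ≥ 7.485218/(2·0.107²) = 326.894.
The smallest integer n is 327.

327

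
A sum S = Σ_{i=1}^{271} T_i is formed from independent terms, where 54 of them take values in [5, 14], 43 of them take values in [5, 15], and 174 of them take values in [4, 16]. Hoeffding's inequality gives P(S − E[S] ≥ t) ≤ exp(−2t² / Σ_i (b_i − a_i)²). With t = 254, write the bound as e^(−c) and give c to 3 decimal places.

3.825

Σ(b_i − a_i)² = 54·9² + 43·10² + 174·12² = 33730.
c = 2t² / 33730 = 2·254² / 33730 = 3.8254.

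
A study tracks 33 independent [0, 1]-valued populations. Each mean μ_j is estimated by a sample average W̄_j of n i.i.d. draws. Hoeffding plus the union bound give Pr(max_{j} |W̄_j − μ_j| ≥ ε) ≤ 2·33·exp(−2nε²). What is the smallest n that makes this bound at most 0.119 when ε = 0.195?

Need 2·33·exp(−2nε²) ≤ 0.119, i.e. exp(−2nε²) ≤ 0.119/66.
So 2nε² ≥ ln(66/0.119) = 6.318287.
Hence n ≥ 6.318287/(2·0.195²) = 83.081.
The smallest integer n is 84.

84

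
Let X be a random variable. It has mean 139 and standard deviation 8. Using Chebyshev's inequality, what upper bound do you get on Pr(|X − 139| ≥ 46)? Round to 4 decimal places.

Chebyshev: Pr(|X − μ| ≥ t) ≤ Var(X)/t².
Var(X) = σ² = 8² = 64.
Bound = 64 / 2116 = 0.0302.

0.0302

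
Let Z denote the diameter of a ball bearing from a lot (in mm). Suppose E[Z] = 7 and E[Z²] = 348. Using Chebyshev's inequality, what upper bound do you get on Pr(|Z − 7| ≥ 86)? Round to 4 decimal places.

0.0404

Var(Z) = E[Z²] − (E[Z])² = 348 − 49 = 299.
Chebyshev's inequality: Pr(|Z − μ| ≥ t) ≤ Var(Z)/t² = 299/7396 = 0.0404.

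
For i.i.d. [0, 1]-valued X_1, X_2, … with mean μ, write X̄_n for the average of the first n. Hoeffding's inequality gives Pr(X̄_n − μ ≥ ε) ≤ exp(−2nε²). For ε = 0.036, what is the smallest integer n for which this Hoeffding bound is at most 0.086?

Require exp(−2nε²) ≤ 0.086, i.e. 2nε² ≥ ln(1/0.086) = 2.453408.
So n ≥ 2.453408 / (2·0.036²) = 946.531.
The smallest integer n is 947.

947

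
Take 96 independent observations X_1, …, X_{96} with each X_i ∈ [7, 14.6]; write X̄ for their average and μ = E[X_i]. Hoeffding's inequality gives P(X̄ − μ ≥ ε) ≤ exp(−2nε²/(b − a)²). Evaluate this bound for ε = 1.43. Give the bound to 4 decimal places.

0.0011

Exponent: 2nε²/(b − a)² = 2·96·1.43² / 7.6² = 6.79745.
Bound = exp(−6.79745) = 0.00112.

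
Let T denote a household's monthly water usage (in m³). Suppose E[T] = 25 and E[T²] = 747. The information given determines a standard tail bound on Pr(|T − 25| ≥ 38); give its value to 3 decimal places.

0.084

The first two moments determine the variance, so Chebyshev's inequality is the sharpest standard bound available.
Var(T) = E[T²] − (E[T])² = 747 − 625 = 122.
Chebyshev's inequality: Pr(|T − μ| ≥ t) ≤ Var(T)/t² = 122/1444 = 0.0845.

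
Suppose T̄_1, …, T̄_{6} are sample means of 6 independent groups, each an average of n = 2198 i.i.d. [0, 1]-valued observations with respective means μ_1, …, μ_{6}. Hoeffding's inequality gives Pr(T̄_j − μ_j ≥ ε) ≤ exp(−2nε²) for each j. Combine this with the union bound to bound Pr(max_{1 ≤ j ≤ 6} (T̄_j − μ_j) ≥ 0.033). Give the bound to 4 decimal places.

0.0500

Per-experiment Hoeffding bound: exp(−2·2198·0.033²) = exp(−4.78724) = 0.0083354.
Union bound over 6 events: 6·0.0083354 = 0.05001.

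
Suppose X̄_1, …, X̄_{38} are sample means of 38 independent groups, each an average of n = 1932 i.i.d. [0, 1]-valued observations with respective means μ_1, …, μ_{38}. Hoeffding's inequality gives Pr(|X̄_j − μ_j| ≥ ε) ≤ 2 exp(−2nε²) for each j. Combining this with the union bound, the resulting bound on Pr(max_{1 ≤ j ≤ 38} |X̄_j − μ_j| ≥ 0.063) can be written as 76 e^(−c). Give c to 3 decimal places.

15.336

Union bound over the 38 events: Pr(max_{1 ≤ j ≤ 38} |X̄_j − μ_j| ≥ 0.063) ≤ 38·2·exp(−2nε²) = 76 exp(−2·1932·0.063²).
So c = 2·1932·0.063² = 15.3362.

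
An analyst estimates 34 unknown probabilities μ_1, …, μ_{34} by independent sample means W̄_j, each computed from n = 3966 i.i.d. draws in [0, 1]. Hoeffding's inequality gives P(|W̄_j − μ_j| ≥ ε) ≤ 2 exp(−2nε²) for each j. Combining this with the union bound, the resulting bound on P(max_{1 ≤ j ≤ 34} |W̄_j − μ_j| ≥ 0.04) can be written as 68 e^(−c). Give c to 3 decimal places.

12.691

Union bound over the 34 events: P(max_{1 ≤ j ≤ 34} |W̄_j − μ_j| ≥ 0.04) ≤ 34·2·exp(−2nε²) = 68 exp(−2·3966·0.04²).
So c = 2·3966·0.04² = 12.6912.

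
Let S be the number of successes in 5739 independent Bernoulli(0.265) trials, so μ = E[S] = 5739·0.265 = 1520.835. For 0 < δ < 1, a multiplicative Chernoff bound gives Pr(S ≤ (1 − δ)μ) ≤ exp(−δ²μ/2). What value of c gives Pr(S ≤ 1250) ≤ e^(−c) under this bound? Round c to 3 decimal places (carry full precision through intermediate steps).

24.116

Write 1250 = (1 − δ)μ, so δ = 1 − 1250/1520.835 = 0.1780831…
Then the exponent is δ²μ/2 = (μ − 1250)²/(2μ) = 24.115567.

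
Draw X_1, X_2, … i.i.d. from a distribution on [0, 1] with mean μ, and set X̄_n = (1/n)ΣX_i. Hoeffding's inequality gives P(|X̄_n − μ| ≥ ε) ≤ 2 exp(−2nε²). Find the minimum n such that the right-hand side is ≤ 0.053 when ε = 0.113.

Require 2·exp(−2nε²) ≤ 0.053, i.e. 2nε² ≥ ln(2/0.053) = 3.630611.
So n ≥ 3.630611 / (2·0.113²) = 142.165.
The smallest integer n is 143.

143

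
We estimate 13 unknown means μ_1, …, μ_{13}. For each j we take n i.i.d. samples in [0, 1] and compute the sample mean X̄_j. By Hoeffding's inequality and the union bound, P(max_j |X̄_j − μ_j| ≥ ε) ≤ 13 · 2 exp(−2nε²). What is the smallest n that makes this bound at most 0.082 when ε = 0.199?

Need 2·13·exp(−2nε²) ≤ 0.082, i.e. exp(−2nε²) ≤ 0.082/26.
So 2nε² ≥ ln(26/0.082) = 5.759133.
Hence n ≥ 5.759133/(2·0.199²) = 72.714.
The smallest integer n is 73.

73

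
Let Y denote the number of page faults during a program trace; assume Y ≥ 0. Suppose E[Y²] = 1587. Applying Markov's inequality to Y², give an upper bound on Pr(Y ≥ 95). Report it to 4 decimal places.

0.1758

Since Y ≥ 0, the event {Y ≥ 95} is the same as {Y² ≥ 9025}.
Markov's inequality applied to Y² gives Pr(Y² ≥ 9025) ≤ E[Y²]/9025 = 1587/9025 = 0.1758.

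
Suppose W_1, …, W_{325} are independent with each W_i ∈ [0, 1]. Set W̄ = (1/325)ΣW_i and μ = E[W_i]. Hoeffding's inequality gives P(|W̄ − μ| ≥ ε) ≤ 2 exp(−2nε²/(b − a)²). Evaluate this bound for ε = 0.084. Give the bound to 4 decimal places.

0.0204

Exponent: 2nε²/(b − a)² = 2·325·0.084² / 1² = 4.58640.
Bound = 2·exp(−4.58640) = 0.02038.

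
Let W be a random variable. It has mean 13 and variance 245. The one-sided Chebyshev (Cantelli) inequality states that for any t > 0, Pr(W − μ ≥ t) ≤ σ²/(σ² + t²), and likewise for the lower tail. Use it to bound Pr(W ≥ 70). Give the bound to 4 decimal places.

Here σ² = 245 and t = 57, so σ² + t² = 3494.
Cantelli's bound: 245/3494 = 0.0701.

0.0701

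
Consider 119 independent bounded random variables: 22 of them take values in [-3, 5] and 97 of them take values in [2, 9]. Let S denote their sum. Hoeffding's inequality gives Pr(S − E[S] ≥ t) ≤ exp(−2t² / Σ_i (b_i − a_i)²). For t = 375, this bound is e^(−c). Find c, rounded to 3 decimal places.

Σ(b_i − a_i)² = 22·8² + 97·7² = 6161.
c = 2t² / 6161 = 2·375² / 6161 = 45.6501.

45.650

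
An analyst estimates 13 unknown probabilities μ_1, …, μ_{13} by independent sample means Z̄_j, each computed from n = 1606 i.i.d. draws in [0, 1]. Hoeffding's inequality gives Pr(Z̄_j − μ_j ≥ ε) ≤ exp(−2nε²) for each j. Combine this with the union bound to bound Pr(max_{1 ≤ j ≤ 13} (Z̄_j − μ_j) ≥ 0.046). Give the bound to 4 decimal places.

Per-experiment Hoeffding bound: exp(−2·1606·0.046²) = exp(−6.79659) = 0.0011176.
Union bound over 13 events: 13·0.0011176 = 0.01453.

0.0145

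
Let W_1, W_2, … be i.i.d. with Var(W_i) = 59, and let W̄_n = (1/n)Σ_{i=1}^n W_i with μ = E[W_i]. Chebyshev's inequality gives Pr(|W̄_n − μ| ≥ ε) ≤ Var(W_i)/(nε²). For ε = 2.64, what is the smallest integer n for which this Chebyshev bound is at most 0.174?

49

Require 59/(n·2.64²) ≤ 0.174, i.e. n ≥ 59/(0.174·2.64²) = 48.651.
The smallest integer n is 49.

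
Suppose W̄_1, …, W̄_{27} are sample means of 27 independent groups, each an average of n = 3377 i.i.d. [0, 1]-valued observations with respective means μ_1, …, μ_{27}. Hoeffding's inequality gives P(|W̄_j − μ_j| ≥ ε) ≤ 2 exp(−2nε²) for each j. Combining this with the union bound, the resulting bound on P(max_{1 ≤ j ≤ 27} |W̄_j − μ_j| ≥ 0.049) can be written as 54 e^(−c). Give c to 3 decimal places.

Union bound over the 27 events: P(max_{1 ≤ j ≤ 27} |W̄_j − μ_j| ≥ 0.049) ≤ 27·2·exp(−2nε²) = 54 exp(−2·3377·0.049²).
So c = 2·3377·0.049² = 16.2164.

16.216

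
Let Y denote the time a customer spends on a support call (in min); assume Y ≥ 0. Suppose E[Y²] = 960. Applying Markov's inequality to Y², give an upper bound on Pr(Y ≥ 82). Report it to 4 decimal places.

Since Y ≥ 0, the event {Y ≥ 82} is the same as {Y² ≥ 6724}.
Markov's inequality applied to Y² gives Pr(Y² ≥ 6724) ≤ E[Y²]/6724 = 960/6724 = 0.1428.

0.1428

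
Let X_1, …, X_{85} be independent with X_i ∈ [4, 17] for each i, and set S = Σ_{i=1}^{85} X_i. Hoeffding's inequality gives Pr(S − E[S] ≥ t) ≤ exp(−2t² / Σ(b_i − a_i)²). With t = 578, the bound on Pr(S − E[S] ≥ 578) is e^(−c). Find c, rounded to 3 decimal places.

46.514

Σ(b_i − a_i)² = 85·(13)² = 14365.
c = 2t²/14365 = 2·578²/14365 = 46.5136.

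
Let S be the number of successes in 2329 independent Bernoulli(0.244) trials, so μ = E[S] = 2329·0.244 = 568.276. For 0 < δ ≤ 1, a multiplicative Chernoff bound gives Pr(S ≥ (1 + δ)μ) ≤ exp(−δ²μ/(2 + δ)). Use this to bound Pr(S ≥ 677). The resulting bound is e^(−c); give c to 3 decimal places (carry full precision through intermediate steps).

9.493

Write 677 = (1 + δ)μ, so δ = 677/568.276 − 1 = 0.1913225…
Then the exponent is δ²μ/(2 + δ) = (677 − μ)² / (μ·(2 + δ)) = 9.492601.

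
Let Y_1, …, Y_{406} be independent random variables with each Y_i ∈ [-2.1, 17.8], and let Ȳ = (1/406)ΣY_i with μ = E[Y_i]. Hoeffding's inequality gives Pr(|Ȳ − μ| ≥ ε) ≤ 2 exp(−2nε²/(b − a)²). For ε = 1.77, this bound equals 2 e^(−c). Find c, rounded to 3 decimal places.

c = 2nε²/(b − a)² = 2·406·1.77² / 19.9² = 6.4239.

6.424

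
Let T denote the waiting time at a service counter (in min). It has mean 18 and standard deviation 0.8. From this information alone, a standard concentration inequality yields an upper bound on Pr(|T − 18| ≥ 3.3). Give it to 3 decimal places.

0.059

Mean and variance are known, so Chebyshev's inequality applies.
Chebyshev: Pr(|T − μ| ≥ t) ≤ Var(T)/t².
Var(T) = σ² = 0.8² = 0.64.
Bound = 0.64 / 10.89 = 0.0588.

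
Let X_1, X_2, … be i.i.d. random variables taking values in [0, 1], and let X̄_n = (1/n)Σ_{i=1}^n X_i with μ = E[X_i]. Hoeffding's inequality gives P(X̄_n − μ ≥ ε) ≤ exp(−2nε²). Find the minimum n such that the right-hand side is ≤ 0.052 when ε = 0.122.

100

Require exp(−2nε²) ≤ 0.052, i.e. 2nε² ≥ ln(1/0.052) = 2.956512.
So n ≥ 2.956512 / (2·0.122²) = 99.318.
The smallest integer n is 100.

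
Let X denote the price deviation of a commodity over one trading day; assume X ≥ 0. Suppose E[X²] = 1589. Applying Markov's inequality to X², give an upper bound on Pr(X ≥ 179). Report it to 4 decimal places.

0.0496

Since X ≥ 0, the event {X ≥ 179} is the same as {X² ≥ 32041}.
Markov's inequality applied to X² gives Pr(X² ≥ 32041) ≤ E[X²]/32041 = 1589/32041 = 0.0496.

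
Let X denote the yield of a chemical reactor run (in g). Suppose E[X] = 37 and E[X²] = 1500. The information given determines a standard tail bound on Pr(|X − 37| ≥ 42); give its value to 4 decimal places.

The first two moments determine the variance, so Chebyshev's inequality is the sharpest standard bound available.
Var(X) = E[X²] − (E[X])² = 1500 − 1369 = 131.
Chebyshev's inequality: Pr(|X − μ| ≥ t) ≤ Var(X)/t² = 131/1764 = 0.0743.

0.0743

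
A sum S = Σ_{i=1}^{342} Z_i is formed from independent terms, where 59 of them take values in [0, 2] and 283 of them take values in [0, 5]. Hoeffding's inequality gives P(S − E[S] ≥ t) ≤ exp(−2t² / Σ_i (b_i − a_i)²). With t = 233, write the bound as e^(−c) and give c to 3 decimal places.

14.851

Σ(b_i − a_i)² = 59·2² + 283·5² = 7311.
c = 2t² / 7311 = 2·233² / 7311 = 14.8513.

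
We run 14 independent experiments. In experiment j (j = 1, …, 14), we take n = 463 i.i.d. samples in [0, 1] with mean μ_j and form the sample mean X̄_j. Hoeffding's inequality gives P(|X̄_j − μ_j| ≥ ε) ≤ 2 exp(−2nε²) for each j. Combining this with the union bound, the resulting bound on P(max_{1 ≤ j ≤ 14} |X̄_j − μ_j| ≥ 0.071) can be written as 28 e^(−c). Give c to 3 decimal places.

Union bound over the 14 events: P(max_{1 ≤ j ≤ 14} |X̄_j − μ_j| ≥ 0.071) ≤ 14·2·exp(−2nε²) = 28 exp(−2·463·0.071²).
So c = 2·463·0.071² = 4.6680.

4.668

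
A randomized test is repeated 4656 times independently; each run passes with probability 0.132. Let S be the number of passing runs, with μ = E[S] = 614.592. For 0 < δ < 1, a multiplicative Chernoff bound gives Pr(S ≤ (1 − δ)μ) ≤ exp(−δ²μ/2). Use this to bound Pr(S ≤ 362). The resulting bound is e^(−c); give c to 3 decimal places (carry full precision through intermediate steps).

Write 362 = (1 − δ)μ, so δ = 1 − 362/614.592 = 0.4109914…
Then the exponent is δ²μ/2 = (μ − 362)²/(2μ) = 51.906564.

51.907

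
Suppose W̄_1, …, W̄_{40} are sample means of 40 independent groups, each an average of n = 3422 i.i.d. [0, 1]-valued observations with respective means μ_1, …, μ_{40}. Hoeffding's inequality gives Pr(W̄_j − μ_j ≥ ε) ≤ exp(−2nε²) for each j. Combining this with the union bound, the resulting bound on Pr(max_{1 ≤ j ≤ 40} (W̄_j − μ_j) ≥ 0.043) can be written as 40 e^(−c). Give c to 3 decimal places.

12.655

Union bound over the 40 events: Pr(max_{1 ≤ j ≤ 40} (W̄_j − μ_j) ≥ 0.043) ≤ 40·exp(−2nε²) = 40 exp(−2·3422·0.043²).
So c = 2·3422·0.043² = 12.6546.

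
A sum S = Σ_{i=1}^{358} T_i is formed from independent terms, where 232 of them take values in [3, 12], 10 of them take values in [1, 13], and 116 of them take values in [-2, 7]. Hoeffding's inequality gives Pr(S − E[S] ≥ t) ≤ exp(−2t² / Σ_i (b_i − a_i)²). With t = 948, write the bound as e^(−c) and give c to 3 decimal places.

60.666

Σ(b_i − a_i)² = 232·9² + 10·12² + 116·9² = 29628.
c = 2t² / 29628 = 2·948² / 29628 = 60.6659.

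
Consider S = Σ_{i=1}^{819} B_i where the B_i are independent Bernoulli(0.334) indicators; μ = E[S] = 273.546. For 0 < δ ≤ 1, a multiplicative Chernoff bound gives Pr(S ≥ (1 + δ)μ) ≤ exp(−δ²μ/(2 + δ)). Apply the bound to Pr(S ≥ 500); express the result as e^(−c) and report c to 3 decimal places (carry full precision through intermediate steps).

Write 500 = (1 + δ)μ, so δ = 500/273.546 − 1 = 0.8278461…
Then the exponent is δ²μ/(2 + δ) = (500 − μ)² / (μ·(2 + δ)) = 66.293943.

66.294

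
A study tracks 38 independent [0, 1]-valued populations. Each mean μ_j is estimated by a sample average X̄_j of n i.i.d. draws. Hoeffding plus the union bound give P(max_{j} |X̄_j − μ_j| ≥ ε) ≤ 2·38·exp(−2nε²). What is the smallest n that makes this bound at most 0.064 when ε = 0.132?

Need 2·38·exp(−2nε²) ≤ 0.064, i.e. exp(−2nε²) ≤ 0.064/76.
So 2nε² ≥ ln(76/0.064) = 7.079606.
Hence n ≥ 7.079606/(2·0.132²) = 203.157.
The smallest integer n is 204.

204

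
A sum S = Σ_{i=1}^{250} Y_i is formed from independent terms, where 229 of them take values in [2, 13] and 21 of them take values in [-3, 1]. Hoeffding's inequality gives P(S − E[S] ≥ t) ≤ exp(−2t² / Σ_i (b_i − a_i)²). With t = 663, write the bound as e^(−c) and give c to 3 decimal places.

Σ(b_i − a_i)² = 229·11² + 21·4² = 28045.
c = 2t² / 28045 = 2·663² / 28045 = 31.3474.

31.347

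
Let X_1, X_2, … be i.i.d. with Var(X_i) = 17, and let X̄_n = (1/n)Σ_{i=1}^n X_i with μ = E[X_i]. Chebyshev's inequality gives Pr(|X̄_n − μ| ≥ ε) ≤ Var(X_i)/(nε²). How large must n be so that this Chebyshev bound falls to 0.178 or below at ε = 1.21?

Require 17/(n·1.21²) ≤ 0.178, i.e. n ≥ 17/(0.178·1.21²) = 65.232.
The smallest integer n is 66.

66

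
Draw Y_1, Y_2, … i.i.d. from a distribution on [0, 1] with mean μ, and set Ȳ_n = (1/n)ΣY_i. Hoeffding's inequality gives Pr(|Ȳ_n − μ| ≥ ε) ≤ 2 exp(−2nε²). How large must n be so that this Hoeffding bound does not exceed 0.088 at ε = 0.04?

977

Require 2·exp(−2nε²) ≤ 0.088, i.e. 2nε² ≥ ln(2/0.088) = 3.123566.
So n ≥ 3.123566 / (2·0.04²) = 976.114.
The smallest integer n is 977.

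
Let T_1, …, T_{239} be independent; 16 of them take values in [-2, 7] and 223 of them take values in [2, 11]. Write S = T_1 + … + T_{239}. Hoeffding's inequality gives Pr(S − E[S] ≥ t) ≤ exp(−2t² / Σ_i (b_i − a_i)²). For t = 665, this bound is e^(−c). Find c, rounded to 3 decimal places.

Σ(b_i − a_i)² = 16·9² + 223·9² = 19359.
c = 2t² / 19359 = 2·665² / 19359 = 45.6868.

45.687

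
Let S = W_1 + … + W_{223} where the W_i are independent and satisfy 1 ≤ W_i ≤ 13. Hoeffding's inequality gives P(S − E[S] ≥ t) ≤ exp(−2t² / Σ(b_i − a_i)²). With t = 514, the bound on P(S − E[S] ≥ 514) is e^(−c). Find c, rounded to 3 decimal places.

16.455

Σ(b_i − a_i)² = 223·(12)² = 32112.
c = 2t²/32112 = 2·514²/32112 = 16.4547.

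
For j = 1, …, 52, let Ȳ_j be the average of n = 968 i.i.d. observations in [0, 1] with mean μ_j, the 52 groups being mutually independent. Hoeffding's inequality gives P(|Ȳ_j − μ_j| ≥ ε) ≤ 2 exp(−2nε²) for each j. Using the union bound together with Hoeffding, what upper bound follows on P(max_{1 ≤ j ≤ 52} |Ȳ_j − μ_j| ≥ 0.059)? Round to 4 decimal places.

Per-experiment Hoeffding bound: 2·exp(−2·968·0.059²) = 2·exp(−6.73922) = 0.0023671.
Union bound over 52 events: 52·0.0023671 = 0.12309.

0.1231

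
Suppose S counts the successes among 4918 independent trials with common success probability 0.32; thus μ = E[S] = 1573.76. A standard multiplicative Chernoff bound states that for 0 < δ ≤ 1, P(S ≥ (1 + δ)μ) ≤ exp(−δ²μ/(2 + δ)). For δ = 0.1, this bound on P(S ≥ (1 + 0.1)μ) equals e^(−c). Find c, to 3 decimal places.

c = δ²μ/(2 + δ) = 0.1²·1573.76/(2 + 0.1) = 7.4941.

7.494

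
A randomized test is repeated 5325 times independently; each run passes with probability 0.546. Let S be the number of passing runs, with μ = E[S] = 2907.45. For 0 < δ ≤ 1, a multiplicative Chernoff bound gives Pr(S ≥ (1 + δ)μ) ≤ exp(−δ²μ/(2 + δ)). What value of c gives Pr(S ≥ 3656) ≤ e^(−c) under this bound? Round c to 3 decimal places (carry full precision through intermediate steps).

Write 3656 = (1 + δ)μ, so δ = 3656/2907.45 − 1 = 0.2574593…
Then the exponent is δ²μ/(2 + δ) = (3656 − μ)² / (μ·(2 + δ)) = 85.370819.

85.371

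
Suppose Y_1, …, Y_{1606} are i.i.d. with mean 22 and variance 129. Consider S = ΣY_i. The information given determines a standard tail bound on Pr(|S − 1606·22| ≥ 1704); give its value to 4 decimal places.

With mean and variance of each term known, Chebyshev's inequality bounds the deviation of the sum (or sample mean).
Var(S) = n·Var(Y_i) = 1606·129 = 207174.
Chebyshev: Pr(|S − 1606·22| ≥ 1704) ≤ Var(S)/1704² = 207174/2903616 = 0.0714.

0.0714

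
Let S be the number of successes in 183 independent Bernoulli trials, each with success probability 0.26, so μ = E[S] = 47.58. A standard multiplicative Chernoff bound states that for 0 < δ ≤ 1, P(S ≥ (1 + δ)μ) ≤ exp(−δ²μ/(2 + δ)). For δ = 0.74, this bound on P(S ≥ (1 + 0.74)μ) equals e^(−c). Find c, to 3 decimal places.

c = δ²μ/(2 + δ) = 0.74²·47.58/(2 + 0.74) = 9.5091.

9.509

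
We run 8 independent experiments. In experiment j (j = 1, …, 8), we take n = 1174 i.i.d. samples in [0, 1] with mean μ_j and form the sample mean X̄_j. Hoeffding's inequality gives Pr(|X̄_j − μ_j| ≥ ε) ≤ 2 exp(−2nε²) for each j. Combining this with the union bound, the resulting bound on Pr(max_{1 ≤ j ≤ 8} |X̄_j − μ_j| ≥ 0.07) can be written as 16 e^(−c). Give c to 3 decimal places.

Union bound over the 8 events: Pr(max_{1 ≤ j ≤ 8} |X̄_j − μ_j| ≥ 0.07) ≤ 8·2·exp(−2nε²) = 16 exp(−2·1174·0.07²).
So c = 2·1174·0.07² = 11.5052.

11.505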